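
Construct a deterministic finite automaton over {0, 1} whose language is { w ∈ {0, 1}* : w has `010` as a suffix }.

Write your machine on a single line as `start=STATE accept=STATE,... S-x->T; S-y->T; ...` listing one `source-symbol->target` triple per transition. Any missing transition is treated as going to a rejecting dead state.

start=s0; accept=s3; s0-0->s1; s0-1->s0; s1-0->s1; s1-1->s2; s2-0->s3; s2-1->s0; s3-0->s1; s3-1->s2

Remember how much of `010` the current input suffix matches. State s0 means no match yet; s1 means the last symbol is `0`; s2 means the last 2 symbols are `01`; s3 means the last 3 symbols are `010`. Only s3 accepts. On a mismatch, fall back to the longest proper suffix that is still a prefix of `010`.
4 states suffice.
        0   1  
>  s0   s1  s0 
   s1   s1  s2 
   s2   s3  s0 
 * s3   s1  s2 
(> = start, * = accepting)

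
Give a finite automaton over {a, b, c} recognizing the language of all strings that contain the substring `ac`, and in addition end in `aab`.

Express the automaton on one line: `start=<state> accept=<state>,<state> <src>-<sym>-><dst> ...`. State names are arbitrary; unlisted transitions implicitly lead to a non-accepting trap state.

start=q0 accept=q7 q0-a->q1 q0-b->q0 q0-c->q0 q1-a->q2 q1-b->q0 q1-c->q3 q2-a->q2 q2-b->q4 q2-c->q3 q3-a->q5 q3-b->q3 q3-c->q3 q4-a->q1 q4-b->q0 q4-c->q0 q5-a->q6 q5-b->q3 q5-c->q3 q6-a->q6 q6-b->q7 q6-c->q3 q7-a->q5 q7-b->q3 q7-c->q3

Build one automaton per condition and run them in lockstep. The first has 3 states tracking whether and how much of `ac` has been seen; the second has 4 states tracking how much of the suffix `aab` has currently been matched. A product state is a pair (one from each), accepting exactly when both do.
        a   b   c  
>  q0   q1  q0  q0 
   q1   q2  q0  q3 
   q2   q2  q4  q3 
   q3   q5  q3  q3 
   q4   q1  q0  q0 
   q5   q6  q3  q3 
   q6   q6  q7  q3 
 * q7   q5  q3  q3 
(> = start, * = accepting)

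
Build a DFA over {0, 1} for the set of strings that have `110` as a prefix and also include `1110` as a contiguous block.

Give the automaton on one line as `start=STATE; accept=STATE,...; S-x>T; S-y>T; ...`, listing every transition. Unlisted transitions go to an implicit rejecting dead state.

Run two small machines in parallel and take their product. The first has 5 states tracking whether the input so far still matches the prefix `110`; the second has 5 states tracking whether and how much of `1110` has been seen. A product state is a pair (one from each), accepting exactly when both do. After merging equivalent states the machine shrinks.
With 9 states:
        0   1  
>  s0   s1  s2 
   s1   s1  s1 
   s2   s1  s3 
   s3   s4  s1 
   s4   s4  s5 
   s5   s4  s6 
   s6   s4  s7 
   s7   s8  s7 
 * s8   s8  s8 
(> = start, * = accepting)

start=s0; accept=s8; s0-0>s1; s0-1>s2; s1-0>s1; s1-1>s1; s2-0>s1; s2-1>s3; s3-0>s4; s3-1>s1; s4-0>s4; s4-1>s5; s5-0>s4; s5-1>s6; s6-0>s4; s6-1>s7; s7-0>s8; s7-1>s7; s8-0>s8; s8-1>s8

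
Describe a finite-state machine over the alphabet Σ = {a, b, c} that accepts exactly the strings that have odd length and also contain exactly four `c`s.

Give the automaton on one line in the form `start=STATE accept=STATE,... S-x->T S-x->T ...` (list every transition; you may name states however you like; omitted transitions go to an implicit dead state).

Build one automaton per condition and run them in lockstep. The first has 2 states tracking the input length modulo 2; the second has 6 states tracking the count of `c`s, saturating at 5. A product state is a pair (one from each), accepting exactly when both do. After merging equivalent states the machine shrinks.
11 states suffice.
          a    b    c  
>  q0     q1   q1   q2 
   q1     q0   q0   q3 
   q2     q3   q3   q4 
   q3     q2   q2   q5 
   q4     q5   q5   q6 
   q5     q4   q4   q7 
   q6     q7   q7   q8 
   q7     q6   q6   q9 
   q8     q9   q9  q10 
 * q9     q8   q8  q10 
   q10   q10  q10  q10 
(> = start, * = accepting)

start=q0 accept=q9 q0-a->q1 q0-b->q1 q0-c->q2 q1-a->q0 q1-b->q0 q1-c->q3 q2-a->q3 q2-b->q3 q2-c->q4 q3-a->q2 q3-b->q2 q3-c->q5 q4-a->q5 q4-b->q5 q4-c->q6 q5-a->q4 q5-b->q4 q5-c->q7 q6-a->q7 q6-b->q7 q6-c->q8 q7-a->q6 q7-b->q6 q7-c->q9 q8-a->q9 q8-b->q9 q8-c->q10 q9-a->q8 q9-b->q8 q9-c->q10 q10-a->q10 q10-b->q10 q10-c->q10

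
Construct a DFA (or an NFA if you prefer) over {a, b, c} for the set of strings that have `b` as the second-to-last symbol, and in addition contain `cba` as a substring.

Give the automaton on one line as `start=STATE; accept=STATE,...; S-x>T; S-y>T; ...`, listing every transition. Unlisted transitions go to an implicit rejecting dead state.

start=q0; accept=q3,q6; q0-a>q0; q0-b>q0; q0-c>q1; q1-a>q0; q1-b>q2; q1-c>q1; q2-a>q3; q2-b>q0; q2-c>q1; q3-a>q4; q3-b>q5; q3-c>q4; q4-a>q4; q4-b>q5; q4-c>q4; q5-a>q3; q5-b>q6; q5-c>q3; q6-a>q3; q6-b>q6; q6-c>q3

Build one automaton per condition and run them in lockstep. The first has 13 states tracking the last 2 symbols read; the second has 4 states tracking whether and how much of `cba` has been seen. A product state is a pair (one from each), accepting exactly when both do. Equivalent product states are then merged.
        a   b   c  
>  q0   q0  q0  q1 
   q1   q0  q2  q1 
   q2   q3  q0  q1 
 * q3   q4  q5  q4 
   q4   q4  q5  q4 
   q5   q3  q6  q3 
 * q6   q3  q6  q3 
(> = start, * = accepting)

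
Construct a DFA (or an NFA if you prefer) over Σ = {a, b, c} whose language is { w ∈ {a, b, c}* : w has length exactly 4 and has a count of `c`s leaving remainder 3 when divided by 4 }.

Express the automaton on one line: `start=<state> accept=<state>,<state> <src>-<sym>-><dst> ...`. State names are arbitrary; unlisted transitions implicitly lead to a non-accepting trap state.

start=q0 accept=q8 q0-a->q1 q0-b->q1 q0-c->q2 q1-a->q3 q1-b->q3 q1-c->q4 q2-a->q4 q2-b->q4 q2-c->q5 q3-a->q3 q3-b->q3 q3-c->q3 q4-a->q3 q4-b->q3 q4-c->q6 q5-a->q6 q5-b->q6 q5-c->q7 q6-a->q3 q6-b->q3 q6-c->q8 q7-a->q8 q7-b->q8 q7-c->q3 q8-a->q3 q8-b->q3 q8-c->q3

Build one automaton per condition and run them in lockstep. One (6 states) tracks the input length, saturating at 5; the other (4 states) tracks the count of `c`s modulo 4. Each combined state is a pair, one component from each; accept when both components accept. After merging equivalent states the machine shrinks.
9 states suffice.
        a   b   c  
>  q0   q1  q1  q2 
   q1   q3  q3  q4 
   q2   q4  q4  q5 
   q3   q3  q3  q3 
   q4   q3  q3  q6 
   q5   q6  q6  q7 
   q6   q3  q3  q8 
   q7   q8  q8  q3 
 * q8   q3  q3  q3 
(> = start, * = accepting)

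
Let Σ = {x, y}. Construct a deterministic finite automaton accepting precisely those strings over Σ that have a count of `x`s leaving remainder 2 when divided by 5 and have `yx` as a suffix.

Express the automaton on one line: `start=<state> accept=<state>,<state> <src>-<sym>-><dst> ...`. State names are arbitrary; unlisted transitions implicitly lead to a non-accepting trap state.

Build one automaton per condition and run them in lockstep. One (5 states) tracks the count of `x`s modulo 5; the other (3 states) tracks how much of the suffix `yx` has currently been matched. Each combined state is a pair, one component from each; accept when both components accept. Minimizing collapses redundant product states.
With 7 states:
       x  y 
>  A   B  A 
   B   C  D 
   C   E  C 
   D   F  D 
   E   G  E 
 * F   E  C 
   G   A  G 
(> = start, * = accepting)

start=A accept=F A-x->B A-y->A B-x->C B-y->D C-x->E C-y->C D-x->F D-y->D E-x->G E-y->E F-x->E F-y->C G-x->A G-y->G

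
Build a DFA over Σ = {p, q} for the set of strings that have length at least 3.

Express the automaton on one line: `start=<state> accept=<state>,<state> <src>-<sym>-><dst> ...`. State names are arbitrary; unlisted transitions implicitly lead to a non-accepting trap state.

start=A accept=D,E A-p->B A-q->B B-p->C B-q->C C-p->D C-q->D D-p->E D-q->E E-p->E E-q->E

We only need to distinguish lengths 0, 1, …, 3, and '>3'. Chain A → B → C → D → E on every symbol, with E looping. Accepting states: {D, E}.
With 5 states:
       p  q 
>  A   B  B 
   B   C  C 
   C   D  D 
 * D   E  E 
 * E   E  E 
(> = start, * = accepting)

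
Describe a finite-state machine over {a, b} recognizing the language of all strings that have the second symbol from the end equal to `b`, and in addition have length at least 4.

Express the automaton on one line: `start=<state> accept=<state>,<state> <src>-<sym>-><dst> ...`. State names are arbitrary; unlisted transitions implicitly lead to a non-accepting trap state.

Run two small machines in parallel and take their product. The first has 7 states tracking the last 2 symbols read; the second has 6 states tracking the input length, saturating at 5. A product state is a pair (one from each), accepting exactly when both do. Equivalent product states are then merged.
A 6-state machine:
        a   b  
>  q0   q1  q1 
   q1   q2  q2 
   q2   q2  q3 
   q3   q4  q5 
 * q4   q2  q3 
 * q5   q4  q5 
(> = start, * = accepting)

start=q0 accept=q4,q5 q0-a->q1 q0-b->q1 q1-a->q2 q1-b->q2 q2-a->q2 q2-b->q3 q3-a->q4 q3-b->q5 q4-a->q2 q4-b->q3 q5-a->q4 q5-b->q5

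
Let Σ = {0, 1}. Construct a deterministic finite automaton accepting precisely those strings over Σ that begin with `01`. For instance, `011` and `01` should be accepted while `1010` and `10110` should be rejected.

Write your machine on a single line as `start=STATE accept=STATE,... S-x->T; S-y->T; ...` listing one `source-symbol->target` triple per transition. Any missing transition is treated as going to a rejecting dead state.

Check the first 2 symbols one by one: q0 through q1 record how many have matched `01` so far; any wrong symbol goes to the dead state q3. After all 2 match we enter the accepting sink q2.
A 4-state machine:
        0   1  
>  q0   q1  q3 
   q1   q3  q2 
 * q2   q2  q2 
   q3   q3  q3 
(> = start, * = accepting)

start=q0; accept=q2; q0-0->q1; q0-1->q3; q1-0->q3; q1-1->q2; q2-0->q2; q2-1->q2; q3-0->q3; q3-1->q3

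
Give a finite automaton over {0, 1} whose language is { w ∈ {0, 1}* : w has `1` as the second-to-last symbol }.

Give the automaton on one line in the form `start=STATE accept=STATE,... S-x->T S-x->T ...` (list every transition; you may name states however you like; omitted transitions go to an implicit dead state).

start=q0 accept=q5,q6 q0-0->q1 q0-1->q2 q1-0->q3 q1-1->q4 q2-0->q5 q2-1->q6 q3-0->q3 q3-1->q4 q4-0->q5 q4-1->q6 q5-0->q3 q5-1->q4 q6-0->q5 q6-1->q6

A DFA must remember the last 2 symbols (since which symbol is second-to-last isn't known until the input ends). Use one state per possible window of the last ≤2 symbols; accept from those whose window starts with `1`.
A 7-state machine:
        0   1  
>  q0   q1  q2 
   q1   q3  q4 
   q2   q5  q6 
   q3   q3  q4 
   q4   q5  q6 
 * q5   q3  q4 
 * q6   q5  q6 
(> = start, * = accepting)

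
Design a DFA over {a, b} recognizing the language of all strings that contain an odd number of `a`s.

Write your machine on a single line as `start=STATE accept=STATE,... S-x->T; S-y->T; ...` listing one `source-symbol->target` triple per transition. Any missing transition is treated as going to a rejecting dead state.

start=q0; accept=q1; q0-a->q1; q0-b->q0; q1-a->q0; q1-b->q1

Keep the running count of `a`s modulo 2: each `a` advances along the cycle q0 → q1 → q0 while other symbols loop. Accept at q1.
A 2-state machine:
        a   b  
>  q0   q1  q0 
 * q1   q0  q1 
(> = start, * = accepting)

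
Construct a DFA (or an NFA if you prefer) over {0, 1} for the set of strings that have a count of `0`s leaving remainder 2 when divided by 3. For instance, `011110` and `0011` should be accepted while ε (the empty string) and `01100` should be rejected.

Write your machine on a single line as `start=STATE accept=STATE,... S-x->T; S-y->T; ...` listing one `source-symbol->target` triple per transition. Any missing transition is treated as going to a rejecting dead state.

Keep the running count of `0`s modulo 3: each `0` advances along the cycle q0 → q1 → q2 → q0 while other symbols loop. Accept at q2.
        0   1  
>  q0   q1  q0 
   q1   q2  q1 
 * q2   q0  q2 
(> = start, * = accepting)

start=q0; accept=q2; q0-0->q1; q0-1->q0; q1-0->q2; q1-1->q1; q2-0->q0; q2-1->q2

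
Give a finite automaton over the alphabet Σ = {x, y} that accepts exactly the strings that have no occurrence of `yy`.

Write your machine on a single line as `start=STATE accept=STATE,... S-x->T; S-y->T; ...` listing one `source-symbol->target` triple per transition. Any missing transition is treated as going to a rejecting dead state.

Track partial matches of the forbidden pattern `yy`. State q2 is a dead state reached once `yy` has occurred; every other state accepts. q0 means no part of `yy` is currently matched.
A 3-state machine:
        x   y  
>* q0   q0  q1 
 * q1   q0  q2 
   q2   q2  q2 
(> = start, * = accepting)

start=q0; accept=q0,q1; q0-x->q0; q0-y->q1; q1-x->q0; q1-y->q2; q2-x->q2; q2-y->q2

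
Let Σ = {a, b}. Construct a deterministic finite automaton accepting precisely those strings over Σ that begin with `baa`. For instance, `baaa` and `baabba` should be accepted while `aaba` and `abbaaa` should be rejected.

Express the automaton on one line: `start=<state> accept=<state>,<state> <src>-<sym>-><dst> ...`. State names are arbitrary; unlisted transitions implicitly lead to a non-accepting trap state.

Walk along `baa` while the input agrees: from q0 take `b` to q1, and so on. Any deviation drops to the rejecting sink q4. Once q3 is reached the prefix is confirmed and every continuation is accepted.
A 5-state machine:
        a   b  
>  q0   q4  q1 
   q1   q2  q4 
   q2   q3  q4 
 * q3   q3  q3 
   q4   q4  q4 
(> = start, * = accepting)

start=q0 accept=q3 q0-a->q4 q0-b->q1 q1-a->q2 q1-b->q4 q2-a->q3 q2-b->q4 q3-a->q3 q3-b->q3 q4-a->q4 q4-b->q4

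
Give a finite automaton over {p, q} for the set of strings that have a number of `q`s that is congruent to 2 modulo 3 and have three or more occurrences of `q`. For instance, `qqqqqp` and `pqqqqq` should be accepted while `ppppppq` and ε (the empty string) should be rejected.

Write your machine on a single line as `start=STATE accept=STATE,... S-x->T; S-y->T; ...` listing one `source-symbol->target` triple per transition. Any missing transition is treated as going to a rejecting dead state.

start=S0; accept=S5; S0-p->S0; S0-q->S1; S1-p->S1; S1-q->S2; S2-p->S2; S2-q->S3; S3-p->S3; S3-q->S4; S4-p->S4; S4-q->S5; S5-p->S5; S5-q->S6; S6-p->S6; S6-q->S4

Run two small machines in parallel and take their product. One (3 states) tracks the count of `q`s modulo 3; the other (5 states) tracks the count of `q`s, saturating at 4. Each combined state is a pair, one component from each; accept when both components accept.
        p   q  
>  S0   S0  S1 
   S1   S1  S2 
   S2   S2  S3 
   S3   S3  S4 
   S4   S4  S5 
 * S5   S5  S6 
   S6   S6  S4 
(> = start, * = accepting)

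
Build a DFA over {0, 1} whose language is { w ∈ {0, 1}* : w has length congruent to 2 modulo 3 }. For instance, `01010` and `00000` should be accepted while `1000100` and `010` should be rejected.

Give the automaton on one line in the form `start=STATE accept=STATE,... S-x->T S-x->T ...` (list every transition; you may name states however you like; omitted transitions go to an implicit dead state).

start=A accept=C A-0->B A-1->B B-0->C B-1->C C-0->A C-1->A

Only the length mod 3 matters, so use a 3-cycle: from any state, every input symbol moves to the next state, wrapping C back to A. Mark C accepting.
With 3 states:
       0  1 
>  A   B  B 
   B   C  C 
 * C   A  A 
(> = start, * = accepting)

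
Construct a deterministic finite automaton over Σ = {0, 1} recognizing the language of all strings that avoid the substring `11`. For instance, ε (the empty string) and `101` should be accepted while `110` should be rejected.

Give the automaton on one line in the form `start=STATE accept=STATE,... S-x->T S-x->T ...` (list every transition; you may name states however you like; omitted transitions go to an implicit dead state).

start=A accept=A,B A-0->A A-1->B B-0->A B-1->C C-0->C C-1->C

Track partial matches of the forbidden pattern `11`. State C is a dead state reached once `11` has occurred; every other state accepts. A means no part of `11` is currently matched.
       0  1 
>* A   A  B 
 * B   A  C 
   C   C  C 
(> = start, * = accepting)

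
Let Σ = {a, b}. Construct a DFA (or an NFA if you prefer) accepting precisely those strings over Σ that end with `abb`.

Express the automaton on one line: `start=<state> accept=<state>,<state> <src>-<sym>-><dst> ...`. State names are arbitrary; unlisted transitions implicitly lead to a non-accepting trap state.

start=S0 accept=S3 S0-a->S1 S0-b->S0 S1-a->S1 S1-b->S2 S2-a->S1 S2-b->S3 S3-a->S1 S3-b->S0

Let each state record the length of the longest suffix of the input read so far that is also a prefix of `abb`. S1 means the last symbol is `a`; S2 means the last 2 symbols are `ab`; S3 means the last 3 symbols are `abb`. Accept only at S3, where the string currently ends in `abb`.
        a   b  
>  S0   S1  S0 
   S1   S1  S2 
   S2   S1  S3 
 * S3   S1  S0 
(> = start, * = accepting)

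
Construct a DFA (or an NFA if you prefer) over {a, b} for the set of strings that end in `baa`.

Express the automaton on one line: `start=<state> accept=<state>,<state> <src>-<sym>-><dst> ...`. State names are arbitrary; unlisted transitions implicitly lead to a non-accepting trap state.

Let each state record the length of the longest suffix of the input read so far that is also a prefix of `baa`. q1 means the last symbol is `b`; q2 means the last 2 symbols are `ba`; q3 means the last 3 symbols are `baa`. Accept only at q3, where the string currently ends in `baa`.
With 4 states:
        a   b  
>  q0   q0  q1 
   q1   q2  q1 
   q2   q3  q1 
 * q3   q0  q1 
(> = start, * = accepting)

start=q0 accept=q3 q0-a->q0 q0-b->q1 q1-a->q2 q1-b->q1 q2-a->q3 q2-b->q1 q3-a->q0 q3-b->q1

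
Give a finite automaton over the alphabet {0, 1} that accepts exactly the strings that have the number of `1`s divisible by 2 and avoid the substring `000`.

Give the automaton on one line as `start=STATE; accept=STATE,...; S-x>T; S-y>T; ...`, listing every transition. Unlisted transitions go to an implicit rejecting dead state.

start=S0; accept=S0,S1,S3; S0-0>S1; S0-1>S2; S1-0>S3; S1-1>S2; S2-0>S4; S2-1>S0; S3-0>S5; S3-1>S2; S4-0>S6; S4-1>S0; S5-0>S5; S5-1>S7; S6-0>S7; S6-1>S0; S7-0>S7; S7-1>S5

Handle the two conditions separately and then intersect. The first has 2 states tracking the count of `1`s modulo 2; the second has 4 states tracking partial matches of the forbidden pattern `000`. A product state is a pair (one from each), accepting exactly when both do.
With 8 states:
        0   1  
>* S0   S1  S2 
 * S1   S3  S2 
   S2   S4  S0 
 * S3   S5  S2 
   S4   S6  S0 
   S5   S5  S7 
   S6   S7  S0 
   S7   S7  S5 
(> = start, * = accepting)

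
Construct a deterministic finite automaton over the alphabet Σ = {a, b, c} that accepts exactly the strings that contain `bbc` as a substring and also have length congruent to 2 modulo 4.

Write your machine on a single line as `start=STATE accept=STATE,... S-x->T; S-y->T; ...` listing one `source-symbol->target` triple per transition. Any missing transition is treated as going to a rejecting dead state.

start=q0; accept=q15; q0-a->q1; q0-b->q2; q0-c->q1; q1-a->q3; q1-b->q4; q1-c->q3; q2-a->q3; q2-b->q5; q2-c->q3; q3-a->q6; q3-b->q7; q3-c->q6; q4-a->q6; q4-b->q8; q4-c->q6; q5-a->q6; q5-b->q8; q5-c->q9; q6-a->q0; q6-b->q10; q6-c->q0; q7-a->q0; q7-b->q11; q7-c->q0; q8-a->q0; q8-b->q11; q8-c->q12; q9-a->q12; q9-b->q12; q9-c->q12; q10-a->q1; q10-b->q13; q10-c->q1; q11-a->q1; q11-b->q13; q11-c->q14; q12-a->q14; q12-b->q14; q12-c->q14; q13-a->q3; q13-b->q5; q13-c->q15; q14-a->q15; q14-b->q15; q14-c->q15; q15-a->q9; q15-b->q9; q15-c->q9

Build one automaton per condition and run them in lockstep. One (4 states) tracks whether and how much of `bbc` has been seen; the other (4 states) tracks the input length modulo 4. Each combined state is a pair, one component from each; accept when both components accept.
A 16-state machine:
          a    b    c  
>  q0     q1   q2   q1 
   q1     q3   q4   q3 
   q2     q3   q5   q3 
   q3     q6   q7   q6 
   q4     q6   q8   q6 
   q5     q6   q8   q9 
   q6     q0  q10   q0 
   q7     q0  q11   q0 
   q8     q0  q11  q12 
   q9    q12  q12  q12 
   q10    q1  q13   q1 
   q11    q1  q13  q14 
   q12   q14  q14  q14 
   q13    q3   q5  q15 
   q14   q15  q15  q15 
 * q15    q9   q9   q9 
(> = start, * = accepting)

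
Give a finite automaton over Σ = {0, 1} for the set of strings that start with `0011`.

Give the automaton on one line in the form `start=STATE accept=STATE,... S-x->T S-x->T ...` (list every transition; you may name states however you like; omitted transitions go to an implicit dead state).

start=q0 accept=q4 q0-0->q1 q0-1->q5 q1-0->q2 q1-1->q5 q2-0->q5 q2-1->q3 q3-0->q5 q3-1->q4 q4-0->q4 q4-1->q4 q5-0->q5 q5-1->q5

Check the first 4 symbols one by one: q0 through q3 record how many have matched `0011` so far; any wrong symbol goes to the dead state q5. After all 4 match we enter the accepting sink q4.
With 6 states:
        0   1  
>  q0   q1  q5 
   q1   q2  q5 
   q2   q5  q3 
   q3   q5  q4 
 * q4   q4  q4 
   q5   q5  q5 
(> = start, * = accepting)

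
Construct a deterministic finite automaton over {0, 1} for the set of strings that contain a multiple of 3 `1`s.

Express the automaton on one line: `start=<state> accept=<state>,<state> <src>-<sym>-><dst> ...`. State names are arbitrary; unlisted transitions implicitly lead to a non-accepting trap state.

The only thing that matters is how many `1`s have appeared, reduced mod 3. Use one state per residue: A for 0, …, C for 2. Reading `1` moves to the next residue; anything else stays put. A is accepting.
3 states suffice.
       0  1 
>* A   A  B 
   B   B  C 
   C   C  A 
(> = start, * = accepting)

start=A accept=A A-0->A A-1->B B-0->B B-1->C C-0->C C-1->A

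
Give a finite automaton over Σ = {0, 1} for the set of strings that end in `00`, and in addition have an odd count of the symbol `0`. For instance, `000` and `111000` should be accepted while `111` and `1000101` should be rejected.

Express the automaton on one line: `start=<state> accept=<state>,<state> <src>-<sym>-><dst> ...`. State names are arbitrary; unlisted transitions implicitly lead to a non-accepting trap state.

Handle the two conditions separately and then intersect. One (3 states) tracks how much of the suffix `00` has currently been matched; the other (2 states) tracks the count of `0`s modulo 2. Each combined state is a pair, one component from each; accept when both components accept. Minimizing collapses redundant product states.
        0   1  
>  S0   S1  S0 
   S1   S2  S1 
   S2   S3  S0 
 * S3   S2  S1 
(> = start, * = accepting)

start=S0 accept=S3 S0-0->S1 S0-1->S0 S1-0->S2 S1-1->S1 S2-0->S3 S2-1->S0 S3-0->S2 S3-1->S1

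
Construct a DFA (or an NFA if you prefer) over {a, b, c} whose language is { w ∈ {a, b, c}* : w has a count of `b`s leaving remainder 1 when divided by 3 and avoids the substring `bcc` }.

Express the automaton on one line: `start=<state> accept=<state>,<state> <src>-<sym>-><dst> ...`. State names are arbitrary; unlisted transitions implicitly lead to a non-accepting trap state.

start=q0 accept=q1,q2,q4 q0-a->q0 q0-b->q1 q0-c->q0 q1-a->q2 q1-b->q3 q1-c->q4 q2-a->q2 q2-b->q3 q2-c->q2 q3-a->q5 q3-b->q6 q3-c->q7 q4-a->q2 q4-b->q3 q4-c->q8 q5-a->q5 q5-b->q6 q5-c->q5 q6-a->q0 q6-b->q1 q6-c->q9 q7-a->q5 q7-b->q6 q7-c->q8 q8-a->q8 q8-b->q8 q8-c->q8 q9-a->q0 q9-b->q1 q9-c->q8

Build one automaton per condition and run them in lockstep. The first has 3 states tracking the count of `b`s modulo 3; the second has 4 states tracking partial matches of the forbidden pattern `bcc`. A product state is a pair (one from each), accepting exactly when both do. Minimizing collapses redundant product states.
With 10 states:
        a   b   c  
>  q0   q0  q1  q0 
 * q1   q2  q3  q4 
 * q2   q2  q3  q2 
   q3   q5  q6  q7 
 * q4   q2  q3  q8 
   q5   q5  q6  q5 
   q6   q0  q1  q9 
   q7   q5  q6  q8 
   q8   q8  q8  q8 
   q9   q0  q1  q8 
(> = start, * = accepting)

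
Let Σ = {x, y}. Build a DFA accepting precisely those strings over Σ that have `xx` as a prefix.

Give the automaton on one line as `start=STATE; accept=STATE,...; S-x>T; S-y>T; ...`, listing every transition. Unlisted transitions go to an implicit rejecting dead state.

Walk along `xx` while the input agrees: from S0 take `x` to S1, and so on. Any deviation drops to the rejecting sink S3. Once S2 is reached the prefix is confirmed and every continuation is accepted.
        x   y  
>  S0   S1  S3 
   S1   S2  S3 
 * S2   S2  S2 
   S3   S3  S3 
(> = start, * = accepting)

start=S0; accept=S2; S0-x>S1; S0-y>S3; S1-x>S2; S1-y>S3; S2-x>S2; S2-y>S2; S3-x>S3; S3-y>S3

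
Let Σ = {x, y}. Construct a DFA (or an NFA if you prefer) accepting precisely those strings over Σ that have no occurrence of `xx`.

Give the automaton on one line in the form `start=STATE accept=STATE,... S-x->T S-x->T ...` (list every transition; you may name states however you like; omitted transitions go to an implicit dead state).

start=S0 accept=S0,S1 S0-x->S1 S0-y->S0 S1-x->S2 S1-y->S0 S2-x->S2 S2-y->S2

Track partial matches of the forbidden pattern `xx`. State S2 is a dead state reached once `xx` has occurred; every other state accepts. S0 means no part of `xx` is currently matched.
With 3 states:
        x   y  
>* S0   S1  S0 
 * S1   S2  S0 
   S2   S2  S2 
(> = start, * = accepting)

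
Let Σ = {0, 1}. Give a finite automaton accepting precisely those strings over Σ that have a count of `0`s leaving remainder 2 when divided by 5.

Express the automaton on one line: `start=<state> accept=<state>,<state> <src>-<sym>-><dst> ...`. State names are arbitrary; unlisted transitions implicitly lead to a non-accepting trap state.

Keep the running count of `0`s modulo 5: each `0` advances along the cycle q0 → q1 → q2 → q3 → q4 → q0 while other symbols loop. Accept at q2.
5 states suffice.
        0   1  
>  q0   q1  q0 
   q1   q2  q1 
 * q2   q3  q2 
   q3   q4  q3 
   q4   q0  q4 
(> = start, * = accepting)

start=q0 accept=q2 q0-0->q1 q0-1->q0 q1-0->q2 q1-1->q1 q2-0->q3 q2-1->q2 q3-0->q4 q3-1->q3 q4-0->q0 q4-1->q4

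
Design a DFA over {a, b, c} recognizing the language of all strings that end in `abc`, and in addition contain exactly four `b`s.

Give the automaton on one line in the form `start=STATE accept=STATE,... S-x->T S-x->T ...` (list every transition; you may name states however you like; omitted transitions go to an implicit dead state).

Run two small machines in parallel and take their product. The first has 4 states tracking how much of the suffix `abc` has currently been matched; the second has 6 states tracking the count of `b`s, saturating at 5. A product state is a pair (one from each), accepting exactly when both do.
A 22-state machine:
          a    b    c  
>  S0     S1   S2   S0 
   S1     S1   S3   S0 
   S2     S4   S5   S2 
   S3     S4   S5   S6 
   S4     S4   S7   S2 
   S5     S8   S9   S5 
   S6     S4   S5   S2 
   S7     S8   S9  S10 
   S8     S8  S11   S5 
   S9    S12  S13   S9 
   S10    S8   S9   S5 
   S11   S12  S13  S14 
   S12   S12  S15   S9 
   S13   S16  S17  S13 
   S14   S12  S13   S9 
   S15   S16  S17  S18 
   S16   S16  S19  S13 
   S17   S20  S17  S17 
 * S18   S16  S17  S13 
   S19   S20  S17  S21 
   S20   S20  S19  S17 
   S21   S20  S17  S17 
(> = start, * = accepting)

start=S0 accept=S18 S0-a->S1 S0-b->S2 S0-c->S0 S1-a->S1 S1-b->S3 S1-c->S0 S2-a->S4 S2-b->S5 S2-c->S2 S3-a->S4 S3-b->S5 S3-c->S6 S4-a->S4 S4-b->S7 S4-c->S2 S5-a->S8 S5-b->S9 S5-c->S5 S6-a->S4 S6-b->S5 S6-c->S2 S7-a->S8 S7-b->S9 S7-c->S10 S8-a->S8 S8-b->S11 S8-c->S5 S9-a->S12 S9-b->S13 S9-c->S9 S10-a->S8 S10-b->S9 S10-c->S5 S11-a->S12 S11-b->S13 S11-c->S14 S12-a->S12 S12-b->S15 S12-c->S9 S13-a->S16 S13-b->S17 S13-c->S13 S14-a->S12 S14-b->S13 S14-c->S9 S15-a->S16 S15-b->S17 S15-c->S18 S16-a->S16 S16-b->S19 S16-c->S13 S17-a->S20 S17-b->S17 S17-c->S17 S18-a->S16 S18-b->S17 S18-c->S13 S19-a->S20 S19-b->S17 S19-c->S21 S20-a->S20 S20-b->S19 S20-c->S17 S21-a->S20 S21-b->S17 S21-c->S17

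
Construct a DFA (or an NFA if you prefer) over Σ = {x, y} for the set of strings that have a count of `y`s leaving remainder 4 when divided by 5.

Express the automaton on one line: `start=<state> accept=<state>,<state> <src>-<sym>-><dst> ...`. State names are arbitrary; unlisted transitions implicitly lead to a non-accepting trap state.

Keep the running count of `y`s modulo 5: each `y` advances along the cycle q0 → q1 → q2 → q3 → q4 → q0 while other symbols loop. Accept at q4.
5 states suffice.
        x   y  
>  q0   q0  q1 
   q1   q1  q2 
   q2   q2  q3 
   q3   q3  q4 
 * q4   q4  q0 
(> = start, * = accepting)

start=q0 accept=q4 q0-x->q0 q0-y->q1 q1-x->q1 q1-y->q2 q2-x->q2 q2-y->q3 q3-x->q3 q3-y->q4 q4-x->q4 q4-y->q0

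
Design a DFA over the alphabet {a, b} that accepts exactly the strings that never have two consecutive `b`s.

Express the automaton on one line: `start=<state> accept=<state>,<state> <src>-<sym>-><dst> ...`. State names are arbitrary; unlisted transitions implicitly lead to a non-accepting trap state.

start=q0 accept=q0,q1 q0-a->q0 q0-b->q1 q1-a->q0 q1-b->q2 q2-a->q2 q2-b->q2

This is the complement of 'contains `bb`'. Use the same substring-matching states — q0 through q2 holding how much of `bb` has just been matched — but flip the accepting set: everything except the trap q2 accepts.
        a   b  
>* q0   q0  q1 
 * q1   q0  q2 
   q2   q2  q2 
(> = start, * = accepting)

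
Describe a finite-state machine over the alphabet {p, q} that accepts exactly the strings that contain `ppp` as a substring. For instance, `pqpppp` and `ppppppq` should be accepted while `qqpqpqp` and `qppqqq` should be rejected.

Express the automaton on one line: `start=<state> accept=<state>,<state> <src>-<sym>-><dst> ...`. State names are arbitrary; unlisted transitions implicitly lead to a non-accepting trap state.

States A..C record the length of the longest prefix of `ppp` that matches the current input suffix. Reaching D means `ppp` has been seen, and we stay there forever. Accept from D.
       p  q 
>  A   B  A 
   B   C  A 
   C   D  A 
 * D   D  D 
(> = start, * = accepting)

start=A accept=D A-p->B A-q->A B-p->C B-q->A C-p->D C-q->A D-p->D D-q->D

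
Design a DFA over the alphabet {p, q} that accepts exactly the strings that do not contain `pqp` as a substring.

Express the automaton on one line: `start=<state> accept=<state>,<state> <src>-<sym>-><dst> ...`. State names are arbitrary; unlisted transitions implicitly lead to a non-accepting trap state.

start=s0 accept=s0,s1,s2 s0-p->s1 s0-q->s0 s1-p->s1 s1-q->s2 s2-p->s3 s2-q->s0 s3-p->s3 s3-q->s3

Track partial matches of the forbidden pattern `pqp`. State s3 is a dead state reached once `pqp` has occurred; every other state accepts. s0 means no part of `pqp` is currently matched.
        p   q  
>* s0   s1  s0 
 * s1   s1  s2 
 * s2   s3  s0 
   s3   s3  s3 
(> = start, * = accepting)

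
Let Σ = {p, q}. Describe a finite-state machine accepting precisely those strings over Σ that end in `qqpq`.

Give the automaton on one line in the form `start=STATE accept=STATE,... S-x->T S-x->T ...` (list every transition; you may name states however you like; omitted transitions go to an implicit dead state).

start=A accept=E A-p->A A-q->B B-p->A B-q->C C-p->D C-q->C D-p->A D-q->E E-p->A E-q->C

Remember how much of `qqpq` the current input suffix matches. State A means no match yet; B means the last symbol is `q`; C means the last 2 symbols are `qq`; D means the last 3 symbols are `qqp`; E means the last 4 symbols are `qqpq`. Only E accepts. On a mismatch, fall back to the longest proper suffix that is still a prefix of `qqpq`.
5 states suffice.
       p  q 
>  A   A  B 
   B   A  C 
   C   D  C 
   D   A  E 
 * E   A  C 
(> = start, * = accepting)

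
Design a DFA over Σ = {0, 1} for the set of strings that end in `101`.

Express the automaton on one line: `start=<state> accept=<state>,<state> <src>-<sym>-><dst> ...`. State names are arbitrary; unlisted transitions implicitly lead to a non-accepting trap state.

Remember how much of `101` the current input suffix matches. State A means no match yet; B means the last symbol is `1`; C means the last 2 symbols are `10`; D means the last 3 symbols are `101`. Only D accepts. On a mismatch, fall back to the longest proper suffix that is still a prefix of `101`.
4 states suffice.
       0  1 
>  A   A  B 
   B   C  B 
   C   A  D 
 * D   C  B 
(> = start, * = accepting)

start=A accept=D A-0->A A-1->B B-0->C B-1->B C-0->A C-1->D D-0->C D-1->B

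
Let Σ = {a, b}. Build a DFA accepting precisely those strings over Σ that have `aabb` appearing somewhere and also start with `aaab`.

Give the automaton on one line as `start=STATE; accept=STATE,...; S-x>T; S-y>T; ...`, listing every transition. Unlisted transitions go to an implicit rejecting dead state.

Handle the two conditions separately and then intersect. The first has 5 states tracking whether and how much of `aabb` has been seen; the second has 6 states tracking whether the input so far still matches the prefix `aaab`. A product state is a pair (one from each), accepting exactly when both do. After merging equivalent states the machine shrinks.
A 10-state machine:
        a   b  
>  q0   q1  q2 
   q1   q3  q2 
   q2   q2  q2 
   q3   q4  q2 
   q4   q2  q5 
   q5   q6  q7 
   q6   q8  q9 
 * q7   q7  q7 
   q8   q8  q5 
   q9   q6  q9 
(> = start, * = accepting)

start=q0; accept=q7; q0-a>q1; q0-b>q2; q1-a>q3; q1-b>q2; q2-a>q2; q2-b>q2; q3-a>q4; q3-b>q2; q4-a>q2; q4-b>q5; q5-a>q6; q5-b>q7; q6-a>q8; q6-b>q9; q7-a>q7; q7-b>q7; q8-a>q8; q8-b>q5; q9-a>q6; q9-b>q9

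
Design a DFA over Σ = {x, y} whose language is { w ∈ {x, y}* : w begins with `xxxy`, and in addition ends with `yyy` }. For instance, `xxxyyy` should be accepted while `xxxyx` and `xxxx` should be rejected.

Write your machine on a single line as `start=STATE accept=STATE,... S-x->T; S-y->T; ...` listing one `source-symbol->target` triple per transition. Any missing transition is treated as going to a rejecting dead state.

Build one automaton per condition and run them in lockstep. One (6 states) tracks whether the input so far still matches the prefix `xxxy`; the other (4 states) tracks how much of the suffix `yyy` has currently been matched. Each combined state is a pair, one component from each; accept when both components accept. Equivalent product states are then merged.
With 9 states:
        x   y  
>  s0   s1  s2 
   s1   s3  s2 
   s2   s2  s2 
   s3   s4  s2 
   s4   s2  s5 
   s5   s6  s7 
   s6   s6  s5 
   s7   s6  s8 
 * s8   s6  s8 
(> = start, * = accepting)

start=s0; accept=s8; s0-x->s1; s0-y->s2; s1-x->s3; s1-y->s2; s2-x->s2; s2-y->s2; s3-x->s4; s3-y->s2; s4-x->s2; s4-y->s5; s5-x->s6; s5-y->s7; s6-x->s6; s6-y->s5; s7-x->s6; s7-y->s8; s8-x->s6; s8-y->s8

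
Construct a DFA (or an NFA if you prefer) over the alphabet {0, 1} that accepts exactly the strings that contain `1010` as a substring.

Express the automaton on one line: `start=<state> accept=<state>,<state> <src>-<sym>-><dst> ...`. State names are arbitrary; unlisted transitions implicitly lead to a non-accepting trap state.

start=q0 accept=q4 q0-0->q0 q0-1->q1 q1-0->q2 q1-1->q1 q2-0->q0 q2-1->q3 q3-0->q4 q3-1->q1 q4-0->q4 q4-1->q4

Track how much of `1010` has been matched so far: state q0 is no progress, q4 is the absorbing accept state reached once `1010` has occurred. Intermediate states record partial matches; on a mismatch, fall back to the longest reusable overlap.
5 states suffice.
        0   1  
>  q0   q0  q1 
   q1   q2  q1 
   q2   q0  q3 
   q3   q4  q1 
 * q4   q4  q4 
(> = start, * = accepting)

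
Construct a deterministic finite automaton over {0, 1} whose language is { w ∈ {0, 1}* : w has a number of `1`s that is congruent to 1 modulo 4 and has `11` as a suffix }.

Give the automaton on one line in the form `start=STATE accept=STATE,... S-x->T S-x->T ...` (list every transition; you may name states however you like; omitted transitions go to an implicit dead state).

start=S0 accept=S11 S0-0->S0 S0-1->S1 S1-0->S2 S1-1->S3 S2-0->S2 S2-1->S4 S3-0->S5 S3-1->S6 S4-0->S5 S4-1->S6 S5-0->S5 S5-1->S7 S6-0->S8 S6-1->S9 S7-0->S8 S7-1->S9 S8-0->S8 S8-1->S10 S9-0->S0 S9-1->S11 S10-0->S0 S10-1->S11 S11-0->S2 S11-1->S3

Build one automaton per condition and run them in lockstep. The first has 4 states tracking the count of `1`s modulo 4; the second has 3 states tracking how much of the suffix `11` has currently been matched. A product state is a pair (one from each), accepting exactly when both do.
A 12-state machine:
          0    1  
>  S0     S0   S1 
   S1     S2   S3 
   S2     S2   S4 
   S3     S5   S6 
   S4     S5   S6 
   S5     S5   S7 
   S6     S8   S9 
   S7     S8   S9 
   S8     S8  S10 
   S9     S0  S11 
   S10    S0  S11 
 * S11    S2   S3 
(> = start, * = accepting)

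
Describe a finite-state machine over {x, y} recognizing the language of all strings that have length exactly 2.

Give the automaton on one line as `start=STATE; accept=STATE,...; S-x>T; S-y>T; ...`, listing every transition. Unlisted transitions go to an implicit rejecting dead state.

Count input length up to 3: every symbol moves from S0 toward S3, which means 'more than 2' and absorbs. Accept from {S2}.
With 4 states:
        x   y  
>  S0   S1  S1 
   S1   S2  S2 
 * S2   S3  S3 
   S3   S3  S3 
(> = start, * = accepting)

start=S0; accept=S2; S0-x>S1; S0-y>S1; S1-x>S2; S1-y>S2; S2-x>S3; S2-y>S3; S3-x>S3; S3-y>S3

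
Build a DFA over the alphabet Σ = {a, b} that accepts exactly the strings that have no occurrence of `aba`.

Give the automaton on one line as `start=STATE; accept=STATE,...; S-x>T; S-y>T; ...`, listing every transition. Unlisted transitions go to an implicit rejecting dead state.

Track partial matches of the forbidden pattern `aba`. State s3 is a dead state reached once `aba` has occurred; every other state accepts. s0 means no part of `aba` is currently matched.
With 4 states:
        a   b  
>* s0   s1  s0 
 * s1   s1  s2 
 * s2   s3  s0 
   s3   s3  s3 
(> = start, * = accepting)

start=s0; accept=s0,s1,s2; s0-a>s1; s0-b>s0; s1-a>s1; s1-b>s2; s2-a>s3; s2-b>s0; s3-a>s3; s3-b>s3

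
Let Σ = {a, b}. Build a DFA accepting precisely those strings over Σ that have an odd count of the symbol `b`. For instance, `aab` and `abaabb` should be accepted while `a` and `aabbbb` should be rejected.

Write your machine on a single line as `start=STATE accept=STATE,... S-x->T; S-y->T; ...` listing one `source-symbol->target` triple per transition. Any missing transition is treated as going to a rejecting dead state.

Keep the running count of `b`s modulo 2: each `b` advances along the cycle q0 → q1 → q0 while other symbols loop. Accept at q1.
        a   b  
>  q0   q0  q1 
 * q1   q1  q0 
(> = start, * = accepting)

start=q0; accept=q1; q0-a->q0; q0-b->q1; q1-a->q1; q1-b->q0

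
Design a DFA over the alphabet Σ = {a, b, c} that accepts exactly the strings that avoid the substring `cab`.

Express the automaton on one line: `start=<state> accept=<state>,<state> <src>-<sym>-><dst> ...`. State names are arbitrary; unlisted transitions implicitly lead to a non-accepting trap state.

start=s0 accept=s0,s1,s2 s0-a->s0 s0-b->s0 s0-c->s1 s1-a->s2 s1-b->s0 s1-c->s1 s2-a->s0 s2-b->s3 s2-c->s1 s3-a->s3 s3-b->s3 s3-c->s3

Track partial matches of the forbidden pattern `cab`. State s3 is a dead state reached once `cab` has occurred; every other state accepts. s0 means no part of `cab` is currently matched.
A 4-state machine:
        a   b   c  
>* s0   s0  s0  s1 
 * s1   s2  s0  s1 
 * s2   s0  s3  s1 
   s3   s3  s3  s3 
(> = start, * = accepting)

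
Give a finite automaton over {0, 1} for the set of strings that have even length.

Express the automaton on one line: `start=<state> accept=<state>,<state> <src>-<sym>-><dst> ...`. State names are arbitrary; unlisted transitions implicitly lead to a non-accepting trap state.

start=A accept=A A-0->B A-1->B B-0->A B-1->A

Only the length mod 2 matters, so use a 2-cycle: from any state, every input symbol moves to the next state, wrapping B back to A. Mark A accepting.
2 states suffice.
       0  1 
>* A   B  B 
   B   A  A 
(> = start, * = accepting)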